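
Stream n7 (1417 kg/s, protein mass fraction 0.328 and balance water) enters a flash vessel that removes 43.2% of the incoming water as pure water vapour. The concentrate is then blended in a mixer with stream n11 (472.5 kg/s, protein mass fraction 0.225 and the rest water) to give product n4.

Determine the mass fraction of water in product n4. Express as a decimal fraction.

0.614

Vapour removed = 0.432×0.672×1417 = 411.36 kg/s; concentrate = 1005.6 kg/s.
water reaching the mixer = 540.86 (from concentrate) + 472.5×0.775 = 907.05 kg/s.
Product flow = 1005.6 + 472.5 = 1478.1 kg/s; water fraction = 0.614.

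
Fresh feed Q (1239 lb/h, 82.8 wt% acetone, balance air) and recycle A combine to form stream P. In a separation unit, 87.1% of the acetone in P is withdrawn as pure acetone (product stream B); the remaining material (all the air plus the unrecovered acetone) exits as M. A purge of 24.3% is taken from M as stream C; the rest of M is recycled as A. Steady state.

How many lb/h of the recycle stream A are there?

air enters only via Q and leaves only via the purge: 1239×0.172 = 0.243×(air in M), and the separation unit passes all air, so air in P = air in M = 876.99 lb/h.
acetone in P: m_A = 1239×0.828 + (1−0.243)·(1−0.871)·m_A, so m_A = 1025.9/0.9023 = 1136.9 lb/h.
M = (1−0.871)×1136.9 + 876.99 = 1023.6 lb/h.
Recycle A = (1−0.243)×1023.6 = 774.9 lb/h.

774.9 lb/h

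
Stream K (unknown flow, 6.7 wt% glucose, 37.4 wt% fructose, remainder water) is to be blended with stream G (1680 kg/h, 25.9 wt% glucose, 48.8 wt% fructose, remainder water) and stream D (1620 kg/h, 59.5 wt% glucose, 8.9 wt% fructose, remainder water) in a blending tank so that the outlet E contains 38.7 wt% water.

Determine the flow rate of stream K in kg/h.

Let K be the unknown flow. Total out = 3300 + K.
water balance: 936.96 + 0.559·K = 0.387·(3300 + K)
(0.559 − 0.387)·K = 0.387×3300 − 936.96 = 340.14
K = 340.14 / 0.172 = 1977.6 kg/h

1978 kg/h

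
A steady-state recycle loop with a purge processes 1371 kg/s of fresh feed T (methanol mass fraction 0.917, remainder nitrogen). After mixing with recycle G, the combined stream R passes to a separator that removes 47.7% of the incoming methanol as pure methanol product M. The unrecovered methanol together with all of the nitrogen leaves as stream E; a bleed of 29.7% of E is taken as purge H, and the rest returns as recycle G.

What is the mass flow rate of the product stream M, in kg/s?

methanol in R: m_A = 1371×0.917 + (1−0.297)·(1−0.477)·m_A, so m_A = 1257.2/0.6323 = 1988.2 kg/s.
Product M = 0.477×1988.2 = 948.38 kg/s.

948.4 kg/s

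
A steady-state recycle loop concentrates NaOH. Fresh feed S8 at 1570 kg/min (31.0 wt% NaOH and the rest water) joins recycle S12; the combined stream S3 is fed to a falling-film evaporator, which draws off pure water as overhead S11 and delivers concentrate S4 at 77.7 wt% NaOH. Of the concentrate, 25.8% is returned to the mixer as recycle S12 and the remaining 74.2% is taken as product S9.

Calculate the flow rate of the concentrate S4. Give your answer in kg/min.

Overall NaOH balance (none leaves overhead): NaOH in fresh feed = NaOH in product, i.e. 1570×0.310 = (1−0.258)·S4·0.777.
S4 = 486.7/(0.777×0.742) = 844.18 kg/min.

844.2 kg/min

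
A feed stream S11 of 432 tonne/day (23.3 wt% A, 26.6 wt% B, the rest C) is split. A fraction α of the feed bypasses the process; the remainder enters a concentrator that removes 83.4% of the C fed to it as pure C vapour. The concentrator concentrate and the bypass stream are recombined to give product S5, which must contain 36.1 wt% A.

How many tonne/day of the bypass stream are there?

All 432×0.233 = 100.66 tonne/day of A reaches S5, so S5 = 100.66/0.361 = 278.83 tonne/day and vapour = 153.17 tonne/day.
The evaporator receives (1−α)·432 of feed at 0.501 C and removes 0.834 of that C:
0.834×0.501×(1−α)×432 = 153.17
(1−α) = 153.17/180.5 = 0.8486;  α = 0.1514.
Bypass flow = 0.1514×432 = 65.408 tonne/day.

65.41 tonne/day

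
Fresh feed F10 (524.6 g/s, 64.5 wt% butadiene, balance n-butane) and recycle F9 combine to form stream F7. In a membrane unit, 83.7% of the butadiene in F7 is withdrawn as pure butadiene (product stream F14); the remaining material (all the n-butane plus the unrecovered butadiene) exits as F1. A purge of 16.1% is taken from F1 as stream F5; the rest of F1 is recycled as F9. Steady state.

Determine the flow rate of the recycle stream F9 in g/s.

n-butane enters only via F10 and leaves only via the purge: 524.6×0.355 = 0.161×(n-butane in F1), and the membrane unit passes all n-butane, so n-butane in F7 = n-butane in F1 = 1156.7 g/s.
butadiene in F7: m_A = 524.6×0.645 + (1−0.161)·(1−0.837)·m_A, so m_A = 338.37/0.8632 = 391.97 g/s.
F1 = (1−0.837)×391.97 + 1156.7 = 1220.6 g/s.
Recycle F9 = (1−0.161)×1220.6 = 1024.1 g/s.

1024 g/s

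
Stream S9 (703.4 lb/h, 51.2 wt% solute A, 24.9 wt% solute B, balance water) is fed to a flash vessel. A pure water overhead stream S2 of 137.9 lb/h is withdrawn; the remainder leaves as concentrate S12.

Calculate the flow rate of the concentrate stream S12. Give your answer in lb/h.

565.5 lb/h

Concentrate = 703.4 − 137.9 = 565.5 lb/h.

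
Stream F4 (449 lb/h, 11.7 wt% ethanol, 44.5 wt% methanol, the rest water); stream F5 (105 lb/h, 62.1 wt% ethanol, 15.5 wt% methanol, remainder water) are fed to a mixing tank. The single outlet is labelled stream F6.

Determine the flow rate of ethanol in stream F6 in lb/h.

117.7 lb/h

ethanol out = ethanol in = 449×0.117 + 105×0.621 = 117.74 lb/h.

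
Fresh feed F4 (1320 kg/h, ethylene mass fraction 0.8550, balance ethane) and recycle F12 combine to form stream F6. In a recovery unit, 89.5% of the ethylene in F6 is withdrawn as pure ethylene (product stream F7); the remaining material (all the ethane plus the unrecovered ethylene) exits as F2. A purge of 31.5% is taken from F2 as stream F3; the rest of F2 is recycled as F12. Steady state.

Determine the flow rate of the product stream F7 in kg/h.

ethylene in F6: m_A = 1320×0.855 + (1−0.315)·(1−0.895)·m_A, so m_A = 1128.6/0.9281 = 1216.1 kg/h.
Product F7 = 0.895×1216.1 = 1088.4 kg/h.

1088 kg/h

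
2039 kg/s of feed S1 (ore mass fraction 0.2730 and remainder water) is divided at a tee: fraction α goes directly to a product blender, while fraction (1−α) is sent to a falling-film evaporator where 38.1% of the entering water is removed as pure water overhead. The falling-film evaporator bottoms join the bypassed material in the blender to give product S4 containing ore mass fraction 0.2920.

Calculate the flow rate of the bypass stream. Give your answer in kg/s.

All 2039×0.273 = 556.65 kg/s of ore reaches S4, so S4 = 556.65/0.292 = 1906.3 kg/s and vapour = 132.67 kg/s.
The evaporator receives (1−α)·2039 of feed at 0.727 water and removes 0.381 of that water:
0.381×0.727×(1−α)×2039 = 132.67
(1−α) = 132.67/564.78 = 0.2349;  α = 0.7651.
Bypass flow = 0.7651×2039 = 1560 kg/s.

1560 kg/s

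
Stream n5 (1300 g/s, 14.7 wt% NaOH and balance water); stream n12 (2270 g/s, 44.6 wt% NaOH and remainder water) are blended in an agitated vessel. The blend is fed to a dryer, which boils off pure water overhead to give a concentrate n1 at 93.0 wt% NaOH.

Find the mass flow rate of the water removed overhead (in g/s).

2276 g/s

NaOH entering = 1300×0.147 + 2270×0.446 = 1203.5 g/s.
All NaOH reports to n1, so n1 = 1203.5/0.930 = 1294.1 g/s.
Total feed = 3570 g/s; overhead = 3570 − 1294.1 = 2275.9 g/s.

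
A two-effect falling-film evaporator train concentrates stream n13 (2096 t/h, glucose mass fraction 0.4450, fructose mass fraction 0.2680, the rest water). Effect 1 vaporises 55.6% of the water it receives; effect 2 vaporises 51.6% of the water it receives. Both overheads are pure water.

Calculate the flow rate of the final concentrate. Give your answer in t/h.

water in feed = 2096×0.287 = 601.55 t/h.
After stage 1: water left = (1−0.556)×601.55 = 267.09; stream total = 1761.5 t/h.
After stage 2: water left = (1−0.516)×267.09 = 129.27; final concentrate = 1623.7 t/h.

1624 t/h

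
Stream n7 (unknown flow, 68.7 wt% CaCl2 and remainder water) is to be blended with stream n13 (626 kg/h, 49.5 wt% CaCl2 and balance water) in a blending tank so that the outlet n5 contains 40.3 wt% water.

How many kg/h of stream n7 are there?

709.5 kg/h

Let n7 be the unknown flow. Total out = 626 + n7.
water balance: 316.13 + 0.313·n7 = 0.403·(626 + n7)
(0.313 − 0.403)·n7 = 0.403×626 − 316.13 = -63.852
n7 = -63.852 / -0.090 = 709.47 kg/h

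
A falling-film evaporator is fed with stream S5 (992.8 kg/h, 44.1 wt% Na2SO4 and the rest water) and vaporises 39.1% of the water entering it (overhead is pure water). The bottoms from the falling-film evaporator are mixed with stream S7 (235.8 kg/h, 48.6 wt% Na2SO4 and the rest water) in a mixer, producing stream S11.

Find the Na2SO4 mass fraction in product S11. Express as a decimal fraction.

0.5461

Vapour removed = 0.391×0.559×992.8 = 217 kg/h; concentrate = 775.8 kg/h.
Na2SO4 reaching the mixer = 437.82 (from concentrate) + 235.8×0.486 = 552.42 kg/h.
Product flow = 775.8 + 235.8 = 1011.6 kg/h; Na2SO4 fraction = 0.5461.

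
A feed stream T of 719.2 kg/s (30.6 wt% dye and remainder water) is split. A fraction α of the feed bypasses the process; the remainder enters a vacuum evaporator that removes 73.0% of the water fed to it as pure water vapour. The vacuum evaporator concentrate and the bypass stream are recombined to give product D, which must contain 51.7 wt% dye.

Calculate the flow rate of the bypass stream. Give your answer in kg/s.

All 719.2×0.306 = 220.08 kg/s of dye reaches D, so D = 220.08/0.517 = 425.68 kg/s and vapour = 293.52 kg/s.
The evaporator receives (1−α)·719.2 of feed at 0.694 water and removes 0.730 of that water:
0.730×0.694×(1−α)×719.2 = 293.52
(1−α) = 293.52/364.36 = 0.8056;  α = 0.1944.
Bypass flow = 0.1944×719.2 = 139.83 kg/s.

139.8 kg/s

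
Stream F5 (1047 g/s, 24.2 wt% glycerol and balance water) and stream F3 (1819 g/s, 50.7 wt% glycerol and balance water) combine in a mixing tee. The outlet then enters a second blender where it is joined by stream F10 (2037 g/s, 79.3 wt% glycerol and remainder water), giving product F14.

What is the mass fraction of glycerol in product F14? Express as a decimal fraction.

Overall, product flow = 4903 g/s.
glycerol in = 1047×0.242 + 1819×0.507 + 2037×0.793 = 2790.9 g/s.
glycerol fraction in F14 = 0.569.

0.569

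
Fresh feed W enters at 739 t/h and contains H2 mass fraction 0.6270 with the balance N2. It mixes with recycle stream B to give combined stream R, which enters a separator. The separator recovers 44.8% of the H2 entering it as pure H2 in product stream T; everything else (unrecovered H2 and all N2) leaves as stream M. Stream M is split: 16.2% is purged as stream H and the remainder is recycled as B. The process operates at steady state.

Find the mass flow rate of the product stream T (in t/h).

386.3 t/h

H2 in R: m_A = 739×0.627 + (1−0.162)·(1−0.448)·m_A, so m_A = 463.35/0.5374 = 862.17 t/h.
Product T = 0.448×862.17 = 386.25 t/h.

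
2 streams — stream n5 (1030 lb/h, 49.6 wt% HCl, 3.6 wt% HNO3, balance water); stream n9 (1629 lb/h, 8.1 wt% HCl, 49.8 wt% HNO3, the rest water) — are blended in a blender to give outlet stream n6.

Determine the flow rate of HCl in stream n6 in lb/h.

642.8 lb/h

HCl out = HCl in = 1030×0.496 + 1629×0.081 = 642.83 lb/h.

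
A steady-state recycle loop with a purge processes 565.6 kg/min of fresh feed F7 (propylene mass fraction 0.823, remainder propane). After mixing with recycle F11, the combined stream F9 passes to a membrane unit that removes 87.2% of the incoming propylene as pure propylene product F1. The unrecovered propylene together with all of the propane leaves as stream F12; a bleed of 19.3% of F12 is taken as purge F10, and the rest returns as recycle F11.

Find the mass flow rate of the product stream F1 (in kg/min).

452.7 kg/min

propylene in F9: m_A = 565.6×0.823 + (1−0.193)·(1−0.872)·m_A, so m_A = 465.49/0.8967 = 519.11 kg/min.
Product F1 = 0.872×519.11 = 452.66 kg/min.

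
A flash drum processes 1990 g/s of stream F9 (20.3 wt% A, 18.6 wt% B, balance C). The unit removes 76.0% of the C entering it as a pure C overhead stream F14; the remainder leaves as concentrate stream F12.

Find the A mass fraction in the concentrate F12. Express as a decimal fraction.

0.379

A is not removed: 1990×0.203 = 403.97 g/s of A enters F12.
C entering = 1990×0.611 = 1215.9 g/s; overhead removed = 0.760×1215.9 = 924.08 g/s.
Concentrate = 1990 − 924.08 = 1065.9 g/s.
Mass fraction = 403.97/1065.9 = 0.379.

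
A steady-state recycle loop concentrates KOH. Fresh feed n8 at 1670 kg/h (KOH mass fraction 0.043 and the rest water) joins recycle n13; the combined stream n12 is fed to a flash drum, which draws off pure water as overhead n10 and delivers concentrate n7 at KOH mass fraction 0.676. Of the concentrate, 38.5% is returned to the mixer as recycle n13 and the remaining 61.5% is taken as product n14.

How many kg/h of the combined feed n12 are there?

1737 kg/h

Overall KOH balance (none leaves overhead): KOH in fresh feed = KOH in product, i.e. 1670×0.043 = (1−0.385)·n7·0.676.
n7 = 71.81/(0.676×0.615) = 172.73 kg/h.
Recycle n13 = 0.385×172.73 = 66.5 kg/h.
Combined feed n12 = 1670 + 66.5 = 1736.5 kg/h.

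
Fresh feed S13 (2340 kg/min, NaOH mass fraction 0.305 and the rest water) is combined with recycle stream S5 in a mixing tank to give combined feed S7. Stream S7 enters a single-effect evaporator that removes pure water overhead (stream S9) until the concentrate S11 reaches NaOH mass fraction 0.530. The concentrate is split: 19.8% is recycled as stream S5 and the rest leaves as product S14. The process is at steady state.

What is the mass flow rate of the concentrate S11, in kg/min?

Overall NaOH balance (none leaves overhead): NaOH in fresh feed = NaOH in product, i.e. 2340×0.305 = (1−0.198)·S11·0.530.
S11 = 713.7/(0.530×0.802) = 1679.1 kg/min.

1679 kg/min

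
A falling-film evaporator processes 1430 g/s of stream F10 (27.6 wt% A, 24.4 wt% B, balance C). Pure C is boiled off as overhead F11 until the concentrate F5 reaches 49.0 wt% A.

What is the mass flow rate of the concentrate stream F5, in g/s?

805.5 g/s

A is conserved: 1430×0.276 = 394.68 g/s all reports to the concentrate.
Concentrate = 394.68/(target fraction) = 805.47 g/s.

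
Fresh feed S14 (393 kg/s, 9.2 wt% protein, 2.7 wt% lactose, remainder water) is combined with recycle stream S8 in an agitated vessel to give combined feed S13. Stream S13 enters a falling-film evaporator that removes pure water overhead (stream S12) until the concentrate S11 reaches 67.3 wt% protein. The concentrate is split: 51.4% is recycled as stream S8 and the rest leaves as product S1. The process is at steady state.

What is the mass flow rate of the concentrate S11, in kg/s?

110.5 kg/s

Overall protein balance (none leaves overhead): protein in fresh feed = protein in product, i.e. 393×0.092 = (1−0.514)·S11·0.673.
S11 = 36.156/(0.673×0.486) = 110.54 kg/s.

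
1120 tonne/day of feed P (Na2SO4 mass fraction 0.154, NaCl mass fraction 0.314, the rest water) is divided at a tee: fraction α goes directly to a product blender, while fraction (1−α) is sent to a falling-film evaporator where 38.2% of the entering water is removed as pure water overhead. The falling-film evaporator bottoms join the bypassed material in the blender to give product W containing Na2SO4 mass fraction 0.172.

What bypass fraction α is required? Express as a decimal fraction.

All 1120×0.154 = 172.48 tonne/day of Na2SO4 reaches W, so W = 172.48/0.172 = 1002.8 tonne/day and vapour = 117.21 tonne/day.
The evaporator receives (1−α)·1120 of feed at 0.532 water and removes 0.382 of that water:
0.382×0.532×(1−α)×1120 = 117.21
(1−α) = 117.21/227.61 = 0.5150;  α = 0.4850.

0.485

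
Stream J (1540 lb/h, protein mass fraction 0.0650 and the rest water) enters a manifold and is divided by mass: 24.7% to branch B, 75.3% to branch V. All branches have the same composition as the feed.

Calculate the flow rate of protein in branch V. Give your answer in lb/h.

Branch V total = 0.753×1540 = 1159.6 lb/h.
protein in V = 0.065×1159.6 = 75.375 lb/h.

75.38 lb/h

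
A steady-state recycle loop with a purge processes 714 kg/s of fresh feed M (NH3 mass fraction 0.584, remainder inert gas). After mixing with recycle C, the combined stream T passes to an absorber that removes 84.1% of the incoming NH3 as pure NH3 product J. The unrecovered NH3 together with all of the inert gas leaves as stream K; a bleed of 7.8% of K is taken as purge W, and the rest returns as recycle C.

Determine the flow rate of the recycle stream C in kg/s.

3583 kg/s

inert gas enters only via M and leaves only via the purge: 714×0.416 = 0.078×(inert gas in K), and the absorber passes all inert gas, so inert gas in T = inert gas in K = 3808 kg/s.
NH3 in T: m_A = 714×0.584 + (1−0.078)·(1−0.841)·m_A, so m_A = 416.98/0.8534 = 488.6 kg/s.
K = (1−0.841)×488.6 + 3808 = 3885.7 kg/s.
Recycle C = (1−0.078)×3885.7 = 3582.6 kg/s.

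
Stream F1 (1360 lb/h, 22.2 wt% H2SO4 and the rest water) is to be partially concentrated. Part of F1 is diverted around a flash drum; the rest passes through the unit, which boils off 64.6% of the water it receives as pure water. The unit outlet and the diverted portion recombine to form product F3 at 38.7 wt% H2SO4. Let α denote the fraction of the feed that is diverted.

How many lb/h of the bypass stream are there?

206.3 lb/h

All 1360×0.222 = 301.92 lb/h of H2SO4 reaches F3, so F3 = 301.92/0.387 = 780.16 lb/h and vapour = 579.84 lb/h.
The evaporator receives (1−α)·1360 of feed at 0.778 water and removes 0.646 of that water:
0.646×0.778×(1−α)×1360 = 579.84
(1−α) = 579.84/683.52 = 0.8483;  α = 0.1517.
Bypass flow = 0.1517×1360 = 206.28 lb/h.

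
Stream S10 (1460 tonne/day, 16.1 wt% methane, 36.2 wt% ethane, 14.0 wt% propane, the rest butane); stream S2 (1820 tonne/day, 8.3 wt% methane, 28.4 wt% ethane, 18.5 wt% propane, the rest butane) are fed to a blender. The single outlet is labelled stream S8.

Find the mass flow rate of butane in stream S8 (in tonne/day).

butane out = butane in = 1460×0.337 + 1820×0.448 = 1307.4 tonne/day.

1307 tonne/day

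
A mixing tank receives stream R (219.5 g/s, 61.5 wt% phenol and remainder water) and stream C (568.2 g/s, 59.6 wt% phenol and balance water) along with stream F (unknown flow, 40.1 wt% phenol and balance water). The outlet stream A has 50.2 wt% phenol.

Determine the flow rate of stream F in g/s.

774.4 g/s

Let F be the unknown flow. Total out = 787.7 + F.
phenol balance: 473.64 + 0.401·F = 0.502·(787.7 + F)
(0.401 − 0.502)·F = 0.502×787.7 − 473.64 = -78.214
F = -78.214 / -0.101 = 774.4 g/s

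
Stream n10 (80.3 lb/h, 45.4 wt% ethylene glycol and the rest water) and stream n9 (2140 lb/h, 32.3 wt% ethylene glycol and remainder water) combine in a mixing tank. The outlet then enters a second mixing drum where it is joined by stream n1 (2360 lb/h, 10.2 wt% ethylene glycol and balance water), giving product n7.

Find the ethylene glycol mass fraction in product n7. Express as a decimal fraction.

0.211

Overall, product flow = 4580.3 lb/h.
ethylene glycol in = 80.3×0.454 + 2140×0.323 + 2360×0.102 = 968.4 lb/h.
ethylene glycol fraction in n7 = 0.211.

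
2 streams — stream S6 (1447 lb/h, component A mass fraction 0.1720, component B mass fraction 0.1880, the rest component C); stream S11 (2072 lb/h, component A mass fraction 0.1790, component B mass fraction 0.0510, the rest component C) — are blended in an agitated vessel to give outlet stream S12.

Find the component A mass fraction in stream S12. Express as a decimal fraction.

Total flow out = 1447 + 2072 = 3519 lb/h.
component A in = 1447×0.172 + 2072×0.179 = 619.77 lb/h.
component A mass fraction in S12 = 619.77/3519 = 0.1761.

0.1761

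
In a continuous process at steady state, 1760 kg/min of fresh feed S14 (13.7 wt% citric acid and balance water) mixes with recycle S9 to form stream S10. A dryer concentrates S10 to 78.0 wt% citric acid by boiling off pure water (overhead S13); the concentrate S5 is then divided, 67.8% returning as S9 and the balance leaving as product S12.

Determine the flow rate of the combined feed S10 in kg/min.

Overall citric acid balance (none leaves overhead): citric acid in fresh feed = citric acid in product, i.e. 1760×0.137 = (1−0.678)·S5·0.780.
S5 = 241.12/(0.780×0.322) = 960.03 kg/min.
Recycle S9 = 0.678×960.03 = 650.9 kg/min.
Combined feed S10 = 1760 + 650.9 = 2410.9 kg/min.

2411 kg/min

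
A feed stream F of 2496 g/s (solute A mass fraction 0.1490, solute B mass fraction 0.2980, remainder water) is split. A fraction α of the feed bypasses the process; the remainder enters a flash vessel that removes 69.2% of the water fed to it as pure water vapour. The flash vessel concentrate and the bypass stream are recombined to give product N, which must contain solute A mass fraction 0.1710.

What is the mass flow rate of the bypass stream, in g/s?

All 2496×0.149 = 371.9 g/s of solute A reaches N, so N = 371.9/0.171 = 2174.9 g/s and vapour = 321.12 g/s.
The evaporator receives (1−α)·2496 of feed at 0.553 water and removes 0.692 of that water:
0.692×0.553×(1−α)×2496 = 321.12
(1−α) = 321.12/955.16 = 0.3362;  α = 0.6638.
Bypass flow = 0.6638×2496 = 1656.8 g/s.

1657 g/s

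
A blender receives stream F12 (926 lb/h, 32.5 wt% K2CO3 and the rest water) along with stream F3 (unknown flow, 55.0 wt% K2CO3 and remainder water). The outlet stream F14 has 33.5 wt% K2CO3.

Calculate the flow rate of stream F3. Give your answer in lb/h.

43.07 lb/h

Let F3 be the unknown flow. Total out = 926 + F3.
K2CO3 balance: 300.95 + 0.550·F3 = 0.335·(926 + F3)
(0.550 − 0.335)·F3 = 0.335×926 − 300.95 = 9.26
F3 = 9.26 / 0.215 = 43.07 lb/h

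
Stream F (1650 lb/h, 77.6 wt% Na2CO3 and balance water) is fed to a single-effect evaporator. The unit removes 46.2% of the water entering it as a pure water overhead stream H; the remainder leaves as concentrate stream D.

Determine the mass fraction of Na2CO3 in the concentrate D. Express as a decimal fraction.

0.866

Na2CO3 is not removed: 1650×0.776 = 1280.4 lb/h of Na2CO3 enters D.
water entering = 1650×0.224 = 369.6 lb/h; overhead removed = 0.462×369.6 = 170.76 lb/h.
Concentrate = 1650 − 170.76 = 1479.2 lb/h.
Mass fraction = 1280.4/1479.2 = 0.866.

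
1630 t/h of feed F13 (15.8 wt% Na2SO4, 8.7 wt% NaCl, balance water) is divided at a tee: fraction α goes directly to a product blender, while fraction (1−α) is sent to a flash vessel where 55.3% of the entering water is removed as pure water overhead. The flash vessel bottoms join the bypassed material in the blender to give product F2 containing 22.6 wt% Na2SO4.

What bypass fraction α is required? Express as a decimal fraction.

All 1630×0.158 = 257.54 t/h of Na2SO4 reaches F2, so F2 = 257.54/0.226 = 1139.6 t/h and vapour = 490.44 t/h.
The evaporator receives (1−α)·1630 of feed at 0.755 water and removes 0.553 of that water:
0.553×0.755×(1−α)×1630 = 490.44
(1−α) = 490.44/680.55 = 0.7207;  α = 0.2793.

0.279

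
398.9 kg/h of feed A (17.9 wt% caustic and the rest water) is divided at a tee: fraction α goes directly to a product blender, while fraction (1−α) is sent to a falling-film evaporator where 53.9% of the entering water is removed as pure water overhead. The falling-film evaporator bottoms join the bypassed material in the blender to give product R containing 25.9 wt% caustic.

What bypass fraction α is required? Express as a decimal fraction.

0.302

All 398.9×0.179 = 71.403 kg/h of caustic reaches R, so R = 71.403/0.259 = 275.69 kg/h and vapour = 123.21 kg/h.
The evaporator receives (1−α)·398.9 of feed at 0.821 water and removes 0.539 of that water:
0.539×0.821×(1−α)×398.9 = 123.21
(1−α) = 123.21/176.52 = 0.6980;  α = 0.3020.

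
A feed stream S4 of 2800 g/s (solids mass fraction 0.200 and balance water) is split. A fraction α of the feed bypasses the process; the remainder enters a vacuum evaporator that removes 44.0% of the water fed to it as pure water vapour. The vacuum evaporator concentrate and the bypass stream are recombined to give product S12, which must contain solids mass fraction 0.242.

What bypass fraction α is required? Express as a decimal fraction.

0.507

All 2800×0.200 = 560 g/s of solids reaches S12, so S12 = 560/0.242 = 2314 g/s and vapour = 485.95 g/s.
The evaporator receives (1−α)·2800 of feed at 0.800 water and removes 0.440 of that water:
0.440×0.800×(1−α)×2800 = 485.95
(1−α) = 485.95/985.6 = 0.4931;  α = 0.5069.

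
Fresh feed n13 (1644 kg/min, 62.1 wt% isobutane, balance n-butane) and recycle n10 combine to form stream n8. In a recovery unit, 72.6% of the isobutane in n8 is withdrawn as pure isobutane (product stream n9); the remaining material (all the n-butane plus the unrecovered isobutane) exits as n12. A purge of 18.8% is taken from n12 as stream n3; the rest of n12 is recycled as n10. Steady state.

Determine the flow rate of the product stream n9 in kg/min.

isobutane in n8: m_A = 1644×0.621 + (1−0.188)·(1−0.726)·m_A, so m_A = 1020.9/0.7775 = 1313.1 kg/min.
Product n9 = 0.726×1313.1 = 953.29 kg/min.

953.3 kg/min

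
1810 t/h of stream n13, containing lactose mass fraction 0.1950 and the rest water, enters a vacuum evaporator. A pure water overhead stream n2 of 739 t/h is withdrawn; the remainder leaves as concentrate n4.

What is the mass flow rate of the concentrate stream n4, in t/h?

1071 t/h

Concentrate = 1810 − 739 = 1071 t/h.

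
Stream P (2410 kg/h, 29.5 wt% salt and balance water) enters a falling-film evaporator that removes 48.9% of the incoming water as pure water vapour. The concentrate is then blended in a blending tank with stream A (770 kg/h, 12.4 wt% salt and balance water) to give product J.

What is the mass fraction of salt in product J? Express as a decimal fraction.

Vapour removed = 0.489×0.705×2410 = 830.84 kg/h; concentrate = 1579.2 kg/h.
salt reaching the mixer = 710.95 (from concentrate) + 770×0.124 = 806.43 kg/h.
Product flow = 1579.2 + 770 = 2349.2 kg/h; salt fraction = 0.343.

0.343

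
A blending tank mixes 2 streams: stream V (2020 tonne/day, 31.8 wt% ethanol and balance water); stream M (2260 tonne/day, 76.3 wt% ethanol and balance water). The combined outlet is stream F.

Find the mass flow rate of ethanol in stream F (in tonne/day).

2367 tonne/day

ethanol out = ethanol in = 2020×0.318 + 2260×0.763 = 2366.7 tonne/day.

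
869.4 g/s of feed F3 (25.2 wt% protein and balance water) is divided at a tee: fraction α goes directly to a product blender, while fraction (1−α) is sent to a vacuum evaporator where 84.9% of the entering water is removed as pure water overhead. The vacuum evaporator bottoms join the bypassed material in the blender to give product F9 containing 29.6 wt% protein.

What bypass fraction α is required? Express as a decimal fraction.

0.766

All 869.4×0.252 = 219.09 g/s of protein reaches F9, so F9 = 219.09/0.296 = 740.16 g/s and vapour = 129.24 g/s.
The evaporator receives (1−α)·869.4 of feed at 0.748 water and removes 0.849 of that water:
0.849×0.748×(1−α)×869.4 = 129.24
(1−α) = 129.24/552.11 = 0.2341;  α = 0.7659.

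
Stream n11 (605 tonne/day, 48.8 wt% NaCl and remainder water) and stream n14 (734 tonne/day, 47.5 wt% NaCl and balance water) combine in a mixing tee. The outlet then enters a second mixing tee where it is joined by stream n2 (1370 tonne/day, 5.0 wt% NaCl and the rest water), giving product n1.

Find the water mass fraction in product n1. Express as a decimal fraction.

0.737

Overall, product flow = 2709 tonne/day.
water in = 605×0.512 + 734×0.525 + 1370×0.950 = 1996.6 tonne/day.
water fraction in n1 = 0.737.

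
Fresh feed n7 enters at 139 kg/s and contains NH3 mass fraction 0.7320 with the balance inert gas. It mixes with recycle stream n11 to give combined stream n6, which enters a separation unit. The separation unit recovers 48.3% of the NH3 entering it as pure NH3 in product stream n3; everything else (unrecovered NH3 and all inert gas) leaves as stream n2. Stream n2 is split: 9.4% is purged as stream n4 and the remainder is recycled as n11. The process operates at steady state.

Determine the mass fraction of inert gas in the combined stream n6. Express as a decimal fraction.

0.6743

inert gas enters only via n7 and leaves only via the purge: 139×0.268 = 0.094×(inert gas in n2), and the separation unit passes all inert gas, so inert gas in n6 = inert gas in n2 = 396.3 kg/s.
NH3 in n6: m_A = 139×0.732 + (1−0.094)·(1−0.483)·m_A, so m_A = 101.75/0.5316 = 191.4 kg/s.
n6 = 191.4 + 396.3 = 587.7 kg/s.
inert gas fraction in n6 = 396.3/587.7 = 0.6743.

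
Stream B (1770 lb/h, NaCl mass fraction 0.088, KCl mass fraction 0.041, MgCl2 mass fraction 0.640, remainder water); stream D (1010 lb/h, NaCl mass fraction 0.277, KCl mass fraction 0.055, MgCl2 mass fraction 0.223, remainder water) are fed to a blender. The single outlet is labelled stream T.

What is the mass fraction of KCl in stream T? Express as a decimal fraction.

0.046

Total flow out = 1770 + 1010 = 2780 lb/h.
KCl in = 1770×0.041 + 1010×0.055 = 128.12 lb/h.
KCl mass fraction in T = 128.12/2780 = 0.046.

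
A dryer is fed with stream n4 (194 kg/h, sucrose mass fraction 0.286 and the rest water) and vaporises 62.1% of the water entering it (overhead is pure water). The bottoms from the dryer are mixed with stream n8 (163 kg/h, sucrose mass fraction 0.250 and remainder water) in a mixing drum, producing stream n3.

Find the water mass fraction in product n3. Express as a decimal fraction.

0.645

Vapour removed = 0.621×0.714×194 = 86.018 kg/h; concentrate = 107.98 kg/h.
water reaching the mixer = 52.498 (from concentrate) + 163×0.750 = 174.75 kg/h.
Product flow = 107.98 + 163 = 270.98 kg/h; water fraction = 0.645.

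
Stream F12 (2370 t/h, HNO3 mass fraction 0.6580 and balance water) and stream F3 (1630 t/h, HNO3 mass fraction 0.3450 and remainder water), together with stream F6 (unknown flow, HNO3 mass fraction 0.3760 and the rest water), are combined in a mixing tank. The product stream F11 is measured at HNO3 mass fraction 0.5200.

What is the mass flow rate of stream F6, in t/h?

290.3 t/h

Let F6 be the unknown flow. Total out = 4000 + F6.
HNO3 balance: 2121.8 + 0.376·F6 = 0.520·(4000 + F6)
(0.376 − 0.520)·F6 = 0.520×4000 − 2121.8 = -41.81
F6 = -41.81 / -0.144 = 290.35 t/h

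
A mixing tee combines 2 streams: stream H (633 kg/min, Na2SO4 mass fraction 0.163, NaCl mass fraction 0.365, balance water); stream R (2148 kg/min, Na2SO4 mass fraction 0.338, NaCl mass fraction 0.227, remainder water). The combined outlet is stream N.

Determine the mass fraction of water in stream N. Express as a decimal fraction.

Total flow out = 633 + 2148 = 2781 kg/min.
water in = 633×0.472 + 2148×0.435 = 1233.2 kg/min.
water mass fraction in N = 1233.2/2781 = 0.443.

0.443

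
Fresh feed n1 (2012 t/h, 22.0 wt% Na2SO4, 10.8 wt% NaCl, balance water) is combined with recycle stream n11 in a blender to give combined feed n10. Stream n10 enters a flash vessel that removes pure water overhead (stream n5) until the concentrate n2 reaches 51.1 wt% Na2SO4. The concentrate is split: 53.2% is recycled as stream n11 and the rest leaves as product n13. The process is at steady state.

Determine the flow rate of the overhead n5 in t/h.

1146 t/h

Overall Na2SO4 balance (none leaves overhead): Na2SO4 in fresh feed = Na2SO4 in product, i.e. 2012×0.220 = (1−0.532)·n2·0.511.
n2 = 442.64/(0.511×0.468) = 1850.9 t/h.
Recycle n11 = 0.532×1850.9 = 984.68 t/h.
Combined feed n10 = 2012 + 984.68 = 2996.7 t/h.
Overhead n5 = n10 − n2 = 2996.7 − 1850.9 = 1145.8 t/h.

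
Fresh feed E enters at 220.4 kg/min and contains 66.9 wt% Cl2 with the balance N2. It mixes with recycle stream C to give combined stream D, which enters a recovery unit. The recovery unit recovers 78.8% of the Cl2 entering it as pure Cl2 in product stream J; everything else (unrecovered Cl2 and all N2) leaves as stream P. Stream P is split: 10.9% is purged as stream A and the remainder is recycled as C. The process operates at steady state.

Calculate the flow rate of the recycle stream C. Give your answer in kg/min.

N2 enters only via E and leaves only via the purge: 220.4×0.331 = 0.109×(N2 in P), and the recovery unit passes all N2, so N2 in D = N2 in P = 669.29 kg/min.
Cl2 in D: m_A = 220.4×0.669 + (1−0.109)·(1−0.788)·m_A, so m_A = 147.45/0.8111 = 181.79 kg/min.
P = (1−0.788)×181.79 + 669.29 = 707.83 kg/min.
Recycle C = (1−0.109)×707.83 = 630.67 kg/min.

630.7 kg/min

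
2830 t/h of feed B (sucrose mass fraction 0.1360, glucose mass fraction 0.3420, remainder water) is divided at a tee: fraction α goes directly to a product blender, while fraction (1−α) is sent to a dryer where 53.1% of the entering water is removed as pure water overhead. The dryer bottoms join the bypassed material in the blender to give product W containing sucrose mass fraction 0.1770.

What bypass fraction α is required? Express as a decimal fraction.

All 2830×0.136 = 384.88 t/h of sucrose reaches W, so W = 384.88/0.177 = 2174.5 t/h and vapour = 655.54 t/h.
The evaporator receives (1−α)·2830 of feed at 0.522 water and removes 0.531 of that water:
0.531×0.522×(1−α)×2830 = 655.54
(1−α) = 655.54/784.43 = 0.8357;  α = 0.1643.

0.164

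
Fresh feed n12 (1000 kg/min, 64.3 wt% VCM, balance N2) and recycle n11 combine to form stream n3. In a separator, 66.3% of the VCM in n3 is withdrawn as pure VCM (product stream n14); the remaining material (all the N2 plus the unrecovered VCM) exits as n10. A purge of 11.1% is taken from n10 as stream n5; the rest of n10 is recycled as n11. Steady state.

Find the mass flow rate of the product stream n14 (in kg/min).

608.7 kg/min

VCM in n3: m_A = 1000×0.643 + (1−0.111)·(1−0.663)·m_A, so m_A = 643/0.7004 = 918.04 kg/min.
Product n14 = 0.663×918.04 = 608.66 kg/min.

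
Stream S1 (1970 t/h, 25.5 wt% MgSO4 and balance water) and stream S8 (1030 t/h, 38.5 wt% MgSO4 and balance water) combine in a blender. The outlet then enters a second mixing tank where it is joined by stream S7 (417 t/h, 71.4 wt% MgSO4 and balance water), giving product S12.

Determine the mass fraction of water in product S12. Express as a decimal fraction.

0.6498

Overall, product flow = 3417 t/h.
water in = 1970×0.745 + 1030×0.615 + 417×0.286 = 2220.4 t/h.
water fraction in S12 = 0.6498.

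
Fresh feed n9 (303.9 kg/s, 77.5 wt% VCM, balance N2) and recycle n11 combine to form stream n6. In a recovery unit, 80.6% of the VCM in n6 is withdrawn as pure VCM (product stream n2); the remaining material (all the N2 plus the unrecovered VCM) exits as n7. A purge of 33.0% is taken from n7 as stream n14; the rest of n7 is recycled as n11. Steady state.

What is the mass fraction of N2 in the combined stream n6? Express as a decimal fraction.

N2 enters only via n9 and leaves only via the purge: 303.9×0.225 = 0.330×(N2 in n7), and the recovery unit passes all N2, so N2 in n6 = N2 in n7 = 207.2 kg/s.
VCM in n6: m_A = 303.9×0.775 + (1−0.330)·(1−0.806)·m_A, so m_A = 235.52/0.8700 = 270.71 kg/s.
n6 = 270.71 + 207.2 = 477.91 kg/s.
N2 fraction in n6 = 207.2/477.91 = 0.434.

0.434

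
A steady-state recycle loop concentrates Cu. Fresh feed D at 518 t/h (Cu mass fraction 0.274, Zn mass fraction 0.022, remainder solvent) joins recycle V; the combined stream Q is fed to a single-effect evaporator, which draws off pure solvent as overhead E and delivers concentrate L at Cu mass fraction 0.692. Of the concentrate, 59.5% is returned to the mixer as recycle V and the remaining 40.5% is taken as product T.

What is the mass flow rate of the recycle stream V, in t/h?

301.3 t/h

Overall Cu balance (none leaves overhead): Cu in fresh feed = Cu in product, i.e. 518×0.274 = (1−0.595)·L·0.692.
L = 141.93/(0.692×0.405) = 506.43 t/h.
Recycle V = 0.595×506.43 = 301.33 t/h.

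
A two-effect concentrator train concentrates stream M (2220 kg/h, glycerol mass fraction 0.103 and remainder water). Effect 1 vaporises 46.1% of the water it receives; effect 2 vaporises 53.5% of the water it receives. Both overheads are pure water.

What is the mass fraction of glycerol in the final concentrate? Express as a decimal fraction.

water in feed = 2220×0.897 = 1991.3 kg/h.
After stage 1: water left = (1−0.461)×1991.3 = 1073.3; stream total = 1302 kg/h.
After stage 2: water left = (1−0.535)×1073.3 = 499.1; final concentrate = 727.76 kg/h.
glycerol fraction = 228.66/727.76 = 0.314.

0.314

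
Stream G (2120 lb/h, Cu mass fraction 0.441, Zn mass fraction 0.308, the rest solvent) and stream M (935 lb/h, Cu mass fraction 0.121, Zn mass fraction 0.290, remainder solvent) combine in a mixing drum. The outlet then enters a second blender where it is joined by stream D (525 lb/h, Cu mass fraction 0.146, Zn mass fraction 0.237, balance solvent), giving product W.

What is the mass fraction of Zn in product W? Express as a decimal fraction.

0.293

Overall, product flow = 3580 lb/h.
Zn in = 2120×0.308 + 935×0.290 + 525×0.237 = 1048.5 lb/h.
Zn fraction in W = 0.293.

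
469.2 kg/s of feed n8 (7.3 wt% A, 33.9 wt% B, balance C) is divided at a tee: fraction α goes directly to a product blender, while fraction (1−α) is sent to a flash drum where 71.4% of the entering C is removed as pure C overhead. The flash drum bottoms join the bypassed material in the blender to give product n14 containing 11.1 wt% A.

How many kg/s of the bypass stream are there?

86.6 kg/s

All 469.2×0.073 = 34.252 kg/s of A reaches n14, so n14 = 34.252/0.111 = 308.57 kg/s and vapour = 160.63 kg/s.
The evaporator receives (1−α)·469.2 of feed at 0.588 C and removes 0.714 of that C:
0.714×0.588×(1−α)×469.2 = 160.63
(1−α) = 160.63/196.99 = 0.8154;  α = 0.1846.
Bypass flow = 0.1846×469.2 = 86.602 kg/s.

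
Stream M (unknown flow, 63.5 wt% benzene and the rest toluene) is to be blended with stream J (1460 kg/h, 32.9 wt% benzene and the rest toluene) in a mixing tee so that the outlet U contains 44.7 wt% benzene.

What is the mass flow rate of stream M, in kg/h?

Let M be the unknown flow. Total out = 1460 + M.
benzene balance: 480.34 + 0.635·M = 0.447·(1460 + M)
(0.635 − 0.447)·M = 0.447×1460 − 480.34 = 172.28
M = 172.28 / 0.188 = 916.38 kg/h

916.4 kg/h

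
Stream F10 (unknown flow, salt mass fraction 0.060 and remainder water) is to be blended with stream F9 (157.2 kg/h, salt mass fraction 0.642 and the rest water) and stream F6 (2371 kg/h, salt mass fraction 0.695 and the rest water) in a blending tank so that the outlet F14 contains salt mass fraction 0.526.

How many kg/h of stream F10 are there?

899 kg/h

Let F10 be the unknown flow. Total out = 2528.2 + F10.
salt balance: 1748.8 + 0.060·F10 = 0.526·(2528.2 + F10)
(0.060 − 0.526)·F10 = 0.526×2528.2 − 1748.8 = -418.93
F10 = -418.93 / -0.466 = 899 kg/h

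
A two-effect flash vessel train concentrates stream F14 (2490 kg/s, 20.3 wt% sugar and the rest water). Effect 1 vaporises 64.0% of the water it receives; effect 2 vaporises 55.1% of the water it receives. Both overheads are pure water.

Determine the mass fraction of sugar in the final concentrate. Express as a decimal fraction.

water in feed = 2490×0.797 = 1984.5 kg/s.
After stage 1: water left = (1−0.640)×1984.5 = 714.43; stream total = 1219.9 kg/s.
After stage 2: water left = (1−0.551)×714.43 = 320.78; final concentrate = 826.25 kg/s.
sugar fraction = 505.47/826.25 = 0.6118.

0.6118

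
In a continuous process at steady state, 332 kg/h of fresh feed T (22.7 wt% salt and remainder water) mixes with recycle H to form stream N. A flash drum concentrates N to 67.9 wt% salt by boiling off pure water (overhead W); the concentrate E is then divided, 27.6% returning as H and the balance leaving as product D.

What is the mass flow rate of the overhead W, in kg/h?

221 kg/h

Overall salt balance (none leaves overhead): salt in fresh feed = salt in product, i.e. 332×0.227 = (1−0.276)·E·0.679.
E = 75.364/(0.679×0.724) = 153.3 kg/h.
Recycle H = 0.276×153.3 = 42.312 kg/h.
Combined feed N = 332 + 42.312 = 374.31 kg/h.
Overhead W = N − E = 374.31 − 153.3 = 221.01 kg/h.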